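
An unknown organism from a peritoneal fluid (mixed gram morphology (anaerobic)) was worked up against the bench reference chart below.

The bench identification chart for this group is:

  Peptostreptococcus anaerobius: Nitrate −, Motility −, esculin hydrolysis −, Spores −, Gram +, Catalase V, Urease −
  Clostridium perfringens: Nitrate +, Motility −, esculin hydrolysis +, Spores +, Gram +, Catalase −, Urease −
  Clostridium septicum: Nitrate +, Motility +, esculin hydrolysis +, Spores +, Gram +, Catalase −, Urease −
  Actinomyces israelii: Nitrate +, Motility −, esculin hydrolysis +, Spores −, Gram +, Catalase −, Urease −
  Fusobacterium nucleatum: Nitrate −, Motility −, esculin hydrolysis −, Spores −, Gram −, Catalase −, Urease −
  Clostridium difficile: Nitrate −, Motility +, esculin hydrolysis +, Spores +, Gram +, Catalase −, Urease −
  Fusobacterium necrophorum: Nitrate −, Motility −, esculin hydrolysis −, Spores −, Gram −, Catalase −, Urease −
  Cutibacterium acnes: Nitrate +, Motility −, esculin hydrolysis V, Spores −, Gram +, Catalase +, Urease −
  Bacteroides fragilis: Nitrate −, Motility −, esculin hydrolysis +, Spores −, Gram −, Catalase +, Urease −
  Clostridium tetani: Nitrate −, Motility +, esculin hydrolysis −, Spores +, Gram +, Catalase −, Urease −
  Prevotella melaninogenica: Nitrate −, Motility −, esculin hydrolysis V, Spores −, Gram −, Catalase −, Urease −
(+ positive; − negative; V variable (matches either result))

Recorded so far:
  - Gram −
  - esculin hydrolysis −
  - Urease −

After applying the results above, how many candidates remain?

Urease −: all 11 remaining candidates are consistent.
esculin hydrolysis −: excludes 5 organisms — 6 left.
Gram −: excludes Peptostreptococcus anaerobius, Cutibacterium acnes, Clostridium tetani — 3 left.
Still consistent: Fusobacterium necrophorum, Fusobacterium nucleatum, Prevotella melaninogenica.

3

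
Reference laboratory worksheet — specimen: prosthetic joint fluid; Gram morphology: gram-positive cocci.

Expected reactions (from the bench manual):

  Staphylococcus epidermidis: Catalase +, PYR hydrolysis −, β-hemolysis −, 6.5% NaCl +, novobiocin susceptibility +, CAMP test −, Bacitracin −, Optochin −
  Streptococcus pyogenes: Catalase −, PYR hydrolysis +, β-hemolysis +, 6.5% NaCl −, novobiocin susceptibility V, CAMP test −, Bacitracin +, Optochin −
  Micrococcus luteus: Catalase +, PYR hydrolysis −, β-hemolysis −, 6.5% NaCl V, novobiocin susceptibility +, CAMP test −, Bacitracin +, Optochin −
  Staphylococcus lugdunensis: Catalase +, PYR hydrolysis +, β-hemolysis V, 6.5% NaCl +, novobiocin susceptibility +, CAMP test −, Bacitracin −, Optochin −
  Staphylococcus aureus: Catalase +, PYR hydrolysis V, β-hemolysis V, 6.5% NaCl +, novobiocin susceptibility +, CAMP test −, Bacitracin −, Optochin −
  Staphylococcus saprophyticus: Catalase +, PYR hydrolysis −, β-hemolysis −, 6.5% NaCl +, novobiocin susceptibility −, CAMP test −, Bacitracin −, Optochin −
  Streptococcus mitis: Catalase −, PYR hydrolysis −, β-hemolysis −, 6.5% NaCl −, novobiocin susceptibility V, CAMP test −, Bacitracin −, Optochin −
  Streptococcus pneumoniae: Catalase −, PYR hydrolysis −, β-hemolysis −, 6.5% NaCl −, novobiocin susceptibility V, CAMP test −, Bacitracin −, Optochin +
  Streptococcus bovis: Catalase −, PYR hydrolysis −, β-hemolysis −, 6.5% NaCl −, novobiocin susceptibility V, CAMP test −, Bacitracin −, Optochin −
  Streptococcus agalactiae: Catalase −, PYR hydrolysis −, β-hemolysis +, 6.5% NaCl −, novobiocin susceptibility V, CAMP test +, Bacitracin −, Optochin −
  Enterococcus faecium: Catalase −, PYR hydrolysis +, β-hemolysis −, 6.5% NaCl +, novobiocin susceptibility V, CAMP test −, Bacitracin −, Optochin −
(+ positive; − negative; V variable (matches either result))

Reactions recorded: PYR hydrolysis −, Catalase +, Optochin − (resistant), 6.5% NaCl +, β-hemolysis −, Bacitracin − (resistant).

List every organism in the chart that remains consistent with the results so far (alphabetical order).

Optochin −: excludes Streptococcus pneumoniae — 10 left.
6.5% NaCl +: excludes Streptococcus pyogenes, Streptococcus mitis, Streptococcus bovis, Streptococcus agalactiae — 6 left.
β-hemolysis −: all 6 remaining candidates are consistent.
Catalase +: excludes Enterococcus faecium — 5 left.
PYR hydrolysis −: excludes Staphylococcus lugdunensis — 4 left.
Bacitracin −: excludes Micrococcus luteus — 3 left.

Staphylococcus aureus, Staphylococcus epidermidis, Staphylococcus saprophyticus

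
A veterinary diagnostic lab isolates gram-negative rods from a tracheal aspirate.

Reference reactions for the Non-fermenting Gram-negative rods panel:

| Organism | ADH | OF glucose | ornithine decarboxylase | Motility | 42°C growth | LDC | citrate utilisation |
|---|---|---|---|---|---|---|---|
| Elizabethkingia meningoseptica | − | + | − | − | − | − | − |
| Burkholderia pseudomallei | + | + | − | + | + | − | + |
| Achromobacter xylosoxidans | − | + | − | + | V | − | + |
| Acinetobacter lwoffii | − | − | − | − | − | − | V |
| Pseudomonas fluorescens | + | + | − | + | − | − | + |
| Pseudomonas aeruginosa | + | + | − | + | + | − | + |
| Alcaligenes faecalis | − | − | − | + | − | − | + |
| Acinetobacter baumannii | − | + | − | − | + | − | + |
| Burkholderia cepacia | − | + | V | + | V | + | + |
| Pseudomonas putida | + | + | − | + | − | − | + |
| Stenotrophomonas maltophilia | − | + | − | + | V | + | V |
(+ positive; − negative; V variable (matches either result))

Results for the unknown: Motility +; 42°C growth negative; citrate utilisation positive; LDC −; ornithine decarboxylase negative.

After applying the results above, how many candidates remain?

LDC −: excludes Burkholderia cepacia, Stenotrophomonas maltophilia — 9 left.
ornithine decarboxylase −: all 9 remaining candidates are consistent.
42°C growth −: excludes Burkholderia pseudomallei, Pseudomonas aeruginosa, Acinetobacter baumannii — 6 left.
citrate utilisation +: excludes Elizabethkingia meningoseptica — 5 left.
Motility +: excludes Acinetobacter lwoffii — 4 left.
Still consistent: Achromobacter xylosoxidans, Alcaligenes faecalis, Pseudomonas fluorescens, Pseudomonas putida.

4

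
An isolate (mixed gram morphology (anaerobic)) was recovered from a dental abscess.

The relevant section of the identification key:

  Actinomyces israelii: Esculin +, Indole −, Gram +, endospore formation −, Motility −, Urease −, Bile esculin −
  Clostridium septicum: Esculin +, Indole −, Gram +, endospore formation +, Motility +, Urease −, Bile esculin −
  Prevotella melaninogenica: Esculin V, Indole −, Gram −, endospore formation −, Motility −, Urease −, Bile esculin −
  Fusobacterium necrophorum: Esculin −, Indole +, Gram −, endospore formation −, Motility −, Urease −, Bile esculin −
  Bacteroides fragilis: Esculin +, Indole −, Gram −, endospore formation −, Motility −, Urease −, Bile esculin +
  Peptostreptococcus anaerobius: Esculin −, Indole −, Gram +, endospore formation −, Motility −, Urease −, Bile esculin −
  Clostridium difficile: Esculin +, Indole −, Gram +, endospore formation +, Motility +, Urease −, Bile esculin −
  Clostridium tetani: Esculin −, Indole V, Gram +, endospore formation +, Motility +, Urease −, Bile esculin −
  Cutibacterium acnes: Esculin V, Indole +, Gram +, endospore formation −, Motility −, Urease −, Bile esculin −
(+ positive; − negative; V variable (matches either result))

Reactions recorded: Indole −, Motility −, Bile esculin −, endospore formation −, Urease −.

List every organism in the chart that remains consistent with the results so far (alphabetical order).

Urease −: all 9 remaining candidates are consistent.
Bile esculin −: excludes Bacteroides fragilis — 8 left.
Motility −: excludes Clostridium septicum, Clostridium difficile, Clostridium tetani — 5 left.
endospore formation −: all 5 remaining candidates are consistent.
Indole −: excludes Fusobacterium necrophorum, Cutibacterium acnes — 3 left.

Actinomyces israelii, Peptostreptococcus anaerobius, Prevotella melaninogenica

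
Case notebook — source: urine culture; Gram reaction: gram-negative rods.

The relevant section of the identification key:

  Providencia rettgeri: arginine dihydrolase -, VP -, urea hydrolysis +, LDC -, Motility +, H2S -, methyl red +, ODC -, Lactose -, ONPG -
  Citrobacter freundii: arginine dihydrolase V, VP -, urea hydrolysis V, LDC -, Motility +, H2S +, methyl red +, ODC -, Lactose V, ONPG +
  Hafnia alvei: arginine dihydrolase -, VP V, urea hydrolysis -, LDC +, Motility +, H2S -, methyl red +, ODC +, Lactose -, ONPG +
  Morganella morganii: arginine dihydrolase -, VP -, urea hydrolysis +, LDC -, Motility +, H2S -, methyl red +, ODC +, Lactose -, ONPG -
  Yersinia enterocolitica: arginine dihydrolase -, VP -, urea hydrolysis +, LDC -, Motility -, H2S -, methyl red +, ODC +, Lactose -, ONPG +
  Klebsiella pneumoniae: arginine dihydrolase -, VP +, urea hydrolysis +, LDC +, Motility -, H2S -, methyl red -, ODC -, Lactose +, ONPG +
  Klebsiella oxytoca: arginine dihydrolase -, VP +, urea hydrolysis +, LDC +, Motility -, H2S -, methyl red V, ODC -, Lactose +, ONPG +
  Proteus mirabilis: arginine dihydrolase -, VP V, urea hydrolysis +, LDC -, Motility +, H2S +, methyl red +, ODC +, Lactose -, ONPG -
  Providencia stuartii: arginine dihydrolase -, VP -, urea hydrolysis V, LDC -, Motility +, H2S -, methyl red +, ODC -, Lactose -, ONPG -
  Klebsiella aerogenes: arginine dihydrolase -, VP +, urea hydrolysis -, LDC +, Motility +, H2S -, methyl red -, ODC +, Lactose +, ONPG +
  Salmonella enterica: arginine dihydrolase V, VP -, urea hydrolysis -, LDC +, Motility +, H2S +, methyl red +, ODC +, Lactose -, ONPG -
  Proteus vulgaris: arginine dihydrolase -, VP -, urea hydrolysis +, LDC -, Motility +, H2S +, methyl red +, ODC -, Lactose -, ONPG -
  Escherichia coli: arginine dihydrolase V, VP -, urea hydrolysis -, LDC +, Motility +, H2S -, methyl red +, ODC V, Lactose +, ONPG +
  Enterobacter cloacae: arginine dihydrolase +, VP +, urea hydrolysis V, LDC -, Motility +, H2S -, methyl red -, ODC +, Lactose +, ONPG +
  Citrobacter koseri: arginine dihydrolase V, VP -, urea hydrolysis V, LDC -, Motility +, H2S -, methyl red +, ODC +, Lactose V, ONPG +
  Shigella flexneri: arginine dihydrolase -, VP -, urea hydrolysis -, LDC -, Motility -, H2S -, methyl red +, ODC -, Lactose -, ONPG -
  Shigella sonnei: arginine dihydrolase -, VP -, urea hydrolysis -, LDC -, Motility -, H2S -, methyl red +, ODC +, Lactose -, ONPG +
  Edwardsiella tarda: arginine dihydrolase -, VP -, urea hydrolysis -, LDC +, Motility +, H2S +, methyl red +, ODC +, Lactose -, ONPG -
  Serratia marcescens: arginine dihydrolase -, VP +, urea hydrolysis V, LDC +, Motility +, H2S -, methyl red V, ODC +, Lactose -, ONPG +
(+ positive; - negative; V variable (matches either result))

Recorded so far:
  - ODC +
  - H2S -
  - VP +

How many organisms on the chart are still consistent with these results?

4

ODC +: excludes 7 organisms — 12 left.
H2S -: excludes Proteus mirabilis, Salmonella enterica, Edwardsiella tarda — 9 left.
VP +: excludes 5 organisms — 4 left.
Still consistent: Enterobacter cloacae, Hafnia alvei, Klebsiella aerogenes, Serratia marcescens.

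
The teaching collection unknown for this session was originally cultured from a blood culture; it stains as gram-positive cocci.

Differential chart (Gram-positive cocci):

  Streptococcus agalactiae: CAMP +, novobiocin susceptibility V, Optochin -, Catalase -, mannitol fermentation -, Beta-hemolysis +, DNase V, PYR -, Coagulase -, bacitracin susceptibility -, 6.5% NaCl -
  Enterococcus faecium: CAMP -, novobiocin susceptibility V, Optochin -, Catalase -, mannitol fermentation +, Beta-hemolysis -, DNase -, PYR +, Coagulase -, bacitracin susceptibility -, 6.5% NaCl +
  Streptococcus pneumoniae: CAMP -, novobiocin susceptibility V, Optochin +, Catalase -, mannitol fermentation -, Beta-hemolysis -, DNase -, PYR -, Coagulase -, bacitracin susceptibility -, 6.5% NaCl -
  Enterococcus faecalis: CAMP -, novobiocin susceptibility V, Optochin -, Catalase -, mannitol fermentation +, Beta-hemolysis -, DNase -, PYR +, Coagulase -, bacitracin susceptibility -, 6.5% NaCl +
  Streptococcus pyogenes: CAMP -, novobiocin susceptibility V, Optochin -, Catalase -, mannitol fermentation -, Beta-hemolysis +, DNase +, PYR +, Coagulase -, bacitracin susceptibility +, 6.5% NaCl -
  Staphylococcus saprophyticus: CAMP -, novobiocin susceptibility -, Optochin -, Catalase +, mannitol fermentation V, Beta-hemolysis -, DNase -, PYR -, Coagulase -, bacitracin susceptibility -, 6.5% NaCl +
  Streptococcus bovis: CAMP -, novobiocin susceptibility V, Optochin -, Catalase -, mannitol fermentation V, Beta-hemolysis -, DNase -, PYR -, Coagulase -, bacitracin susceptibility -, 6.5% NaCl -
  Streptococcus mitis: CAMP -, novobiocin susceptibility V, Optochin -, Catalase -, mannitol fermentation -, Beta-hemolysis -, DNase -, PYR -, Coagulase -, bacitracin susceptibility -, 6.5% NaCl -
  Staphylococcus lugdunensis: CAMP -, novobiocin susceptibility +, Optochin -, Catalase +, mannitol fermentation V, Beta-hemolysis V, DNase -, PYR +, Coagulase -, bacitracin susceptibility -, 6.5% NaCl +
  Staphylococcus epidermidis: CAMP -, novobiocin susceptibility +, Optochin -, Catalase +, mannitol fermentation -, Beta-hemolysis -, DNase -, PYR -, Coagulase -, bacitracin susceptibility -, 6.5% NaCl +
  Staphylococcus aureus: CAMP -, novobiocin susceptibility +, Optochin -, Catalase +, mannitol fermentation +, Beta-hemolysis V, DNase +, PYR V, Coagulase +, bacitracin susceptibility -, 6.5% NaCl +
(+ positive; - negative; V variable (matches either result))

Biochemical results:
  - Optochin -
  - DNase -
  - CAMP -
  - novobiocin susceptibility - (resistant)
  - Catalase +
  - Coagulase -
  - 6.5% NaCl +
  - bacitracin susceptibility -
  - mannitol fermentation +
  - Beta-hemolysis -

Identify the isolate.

Staphylococcus saprophyticus

bacitracin susceptibility -: excludes Streptococcus pyogenes — 10 left.
CAMP -: excludes Streptococcus agalactiae — 9 left.
6.5% NaCl +: excludes Streptococcus pneumoniae, Streptococcus bovis, Streptococcus mitis — 6 left.
novobiocin susceptibility -: excludes Staphylococcus lugdunensis, Staphylococcus epidermidis, Staphylococcus aureus — 3 left.
Beta-hemolysis -: all 3 remaining candidates are consistent.
DNase -: all 3 remaining candidates are consistent.
Catalase +: excludes Enterococcus faecium, Enterococcus faecalis — 1 left.
Optochin -: the one remaining candidate is consistent.
mannitol fermentation +: the one remaining candidate is consistent.
Coagulase -: the one remaining candidate is consistent.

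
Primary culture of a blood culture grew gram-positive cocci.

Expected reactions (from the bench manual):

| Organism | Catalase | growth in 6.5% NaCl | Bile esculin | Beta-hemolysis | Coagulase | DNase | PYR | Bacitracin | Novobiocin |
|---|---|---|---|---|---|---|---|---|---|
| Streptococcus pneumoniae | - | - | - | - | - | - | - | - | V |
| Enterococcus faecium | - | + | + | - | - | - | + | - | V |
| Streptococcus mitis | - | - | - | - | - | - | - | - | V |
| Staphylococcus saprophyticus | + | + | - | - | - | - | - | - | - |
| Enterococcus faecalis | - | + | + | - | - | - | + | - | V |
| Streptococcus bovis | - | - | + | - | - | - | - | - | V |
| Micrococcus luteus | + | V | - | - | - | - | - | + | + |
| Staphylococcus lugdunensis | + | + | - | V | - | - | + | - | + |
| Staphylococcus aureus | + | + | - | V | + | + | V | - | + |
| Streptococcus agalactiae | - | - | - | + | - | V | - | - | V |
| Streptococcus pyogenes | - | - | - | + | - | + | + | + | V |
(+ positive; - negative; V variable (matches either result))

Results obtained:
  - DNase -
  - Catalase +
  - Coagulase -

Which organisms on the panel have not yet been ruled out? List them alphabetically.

DNase -: excludes Staphylococcus aureus, Streptococcus pyogenes — 9 left.
Catalase +: excludes 6 organisms — 3 left.
Coagulase -: all 3 remaining candidates are consistent.

Micrococcus luteus, Staphylococcus lugdunensis, Staphylococcus saprophyticus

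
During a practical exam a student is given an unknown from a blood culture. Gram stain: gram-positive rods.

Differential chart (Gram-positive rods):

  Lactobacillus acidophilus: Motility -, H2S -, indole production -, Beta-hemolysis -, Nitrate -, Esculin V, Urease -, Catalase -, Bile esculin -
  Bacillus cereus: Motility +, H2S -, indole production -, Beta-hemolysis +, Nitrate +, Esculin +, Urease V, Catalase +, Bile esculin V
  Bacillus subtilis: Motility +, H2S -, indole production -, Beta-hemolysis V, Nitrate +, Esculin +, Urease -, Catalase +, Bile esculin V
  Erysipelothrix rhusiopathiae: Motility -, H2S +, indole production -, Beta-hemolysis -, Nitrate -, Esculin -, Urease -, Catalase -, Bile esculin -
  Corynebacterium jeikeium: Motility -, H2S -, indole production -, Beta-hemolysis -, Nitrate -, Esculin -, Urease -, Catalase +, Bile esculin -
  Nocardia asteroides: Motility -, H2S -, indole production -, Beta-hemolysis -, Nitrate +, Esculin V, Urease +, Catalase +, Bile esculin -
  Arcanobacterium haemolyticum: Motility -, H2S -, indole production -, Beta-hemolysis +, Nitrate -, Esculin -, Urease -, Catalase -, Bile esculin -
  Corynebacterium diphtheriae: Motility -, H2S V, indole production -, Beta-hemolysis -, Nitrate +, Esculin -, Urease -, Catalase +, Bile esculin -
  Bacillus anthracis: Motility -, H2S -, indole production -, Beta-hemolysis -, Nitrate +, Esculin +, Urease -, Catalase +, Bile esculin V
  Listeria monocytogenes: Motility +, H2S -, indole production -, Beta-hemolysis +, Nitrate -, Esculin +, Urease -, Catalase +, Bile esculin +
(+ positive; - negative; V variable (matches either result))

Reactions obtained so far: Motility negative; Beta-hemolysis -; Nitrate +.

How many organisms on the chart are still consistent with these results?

Nitrate +: excludes 5 organisms — 5 left.
Motility -: excludes Bacillus cereus, Bacillus subtilis — 3 left.
Beta-hemolysis -: all 3 remaining candidates are consistent.
Still consistent: Bacillus anthracis, Corynebacterium diphtheriae, Nocardia asteroides.

3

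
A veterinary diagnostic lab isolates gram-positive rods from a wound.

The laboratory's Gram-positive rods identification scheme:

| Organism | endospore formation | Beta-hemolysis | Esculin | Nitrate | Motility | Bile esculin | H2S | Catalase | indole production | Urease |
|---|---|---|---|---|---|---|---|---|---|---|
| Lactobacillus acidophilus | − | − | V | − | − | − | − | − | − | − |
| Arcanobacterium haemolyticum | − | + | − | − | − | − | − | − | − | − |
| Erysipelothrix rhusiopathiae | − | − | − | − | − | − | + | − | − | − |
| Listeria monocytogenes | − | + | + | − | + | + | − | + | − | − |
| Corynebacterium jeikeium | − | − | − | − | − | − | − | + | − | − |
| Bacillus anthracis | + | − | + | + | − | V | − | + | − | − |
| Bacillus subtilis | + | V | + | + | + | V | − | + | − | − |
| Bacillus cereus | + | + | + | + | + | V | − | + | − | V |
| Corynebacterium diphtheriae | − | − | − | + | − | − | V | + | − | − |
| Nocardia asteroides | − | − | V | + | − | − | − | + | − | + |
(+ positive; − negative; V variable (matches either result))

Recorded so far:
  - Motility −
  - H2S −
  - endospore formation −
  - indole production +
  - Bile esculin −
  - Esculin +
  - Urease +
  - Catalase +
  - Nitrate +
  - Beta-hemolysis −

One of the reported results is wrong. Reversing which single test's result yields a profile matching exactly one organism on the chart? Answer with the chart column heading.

indole production

As reported, no row in the chart matches all 10 reactions.
Reversing Beta-hemolysis → still no organism matches.
Reversing H2S → still no organism matches.
Reversing endospore formation → still no organism matches.
Reversing Nitrate → still no organism matches.
Reversing indole production (to −) → unique match: Nocardia asteroides.
Reversing Catalase → still no organism matches.
Reversing Esculin → still no organism matches.
Reversing Urease → still no organism matches.
Reversing Bile esculin → still no organism matches.
Reversing Motility → still no organism matches.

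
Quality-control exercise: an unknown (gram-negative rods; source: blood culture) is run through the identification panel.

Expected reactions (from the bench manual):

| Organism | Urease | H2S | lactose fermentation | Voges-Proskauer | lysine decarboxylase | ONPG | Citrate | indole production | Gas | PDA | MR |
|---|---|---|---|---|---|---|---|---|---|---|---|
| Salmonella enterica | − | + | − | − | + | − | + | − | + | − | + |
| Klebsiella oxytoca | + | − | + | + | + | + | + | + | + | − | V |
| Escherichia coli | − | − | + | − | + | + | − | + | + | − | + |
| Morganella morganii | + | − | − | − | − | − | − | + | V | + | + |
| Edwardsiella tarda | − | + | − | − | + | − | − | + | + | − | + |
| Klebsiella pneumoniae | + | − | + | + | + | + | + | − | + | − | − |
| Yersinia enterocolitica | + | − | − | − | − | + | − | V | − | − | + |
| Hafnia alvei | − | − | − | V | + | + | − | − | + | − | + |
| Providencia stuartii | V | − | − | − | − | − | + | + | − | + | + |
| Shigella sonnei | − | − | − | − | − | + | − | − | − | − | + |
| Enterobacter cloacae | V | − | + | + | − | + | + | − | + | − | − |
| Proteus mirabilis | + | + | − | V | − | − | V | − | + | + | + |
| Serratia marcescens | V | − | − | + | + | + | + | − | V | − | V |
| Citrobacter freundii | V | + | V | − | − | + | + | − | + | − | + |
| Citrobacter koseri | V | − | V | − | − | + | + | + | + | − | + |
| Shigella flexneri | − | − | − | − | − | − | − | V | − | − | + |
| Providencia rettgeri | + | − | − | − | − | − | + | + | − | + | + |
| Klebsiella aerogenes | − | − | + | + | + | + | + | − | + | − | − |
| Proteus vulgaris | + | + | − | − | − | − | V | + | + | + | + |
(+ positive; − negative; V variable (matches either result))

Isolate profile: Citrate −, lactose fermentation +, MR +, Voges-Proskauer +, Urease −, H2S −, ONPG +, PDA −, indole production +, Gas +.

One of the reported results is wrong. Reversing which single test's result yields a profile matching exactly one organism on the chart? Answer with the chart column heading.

As reported, no row in the chart matches all 10 reactions.
Reversing Urease → still no organism matches.
Reversing PDA → still no organism matches.
Reversing Citrate → still no organism matches.
Reversing H2S → still no organism matches.
Reversing lactose fermentation → still no organism matches.
Reversing Gas → still no organism matches.
Reversing indole production → still no organism matches.
Reversing ONPG → still no organism matches.
Reversing Voges-Proskauer (to −) → unique match: Escherichia coli.
Reversing MR → still no organism matches.

Voges-Proskauer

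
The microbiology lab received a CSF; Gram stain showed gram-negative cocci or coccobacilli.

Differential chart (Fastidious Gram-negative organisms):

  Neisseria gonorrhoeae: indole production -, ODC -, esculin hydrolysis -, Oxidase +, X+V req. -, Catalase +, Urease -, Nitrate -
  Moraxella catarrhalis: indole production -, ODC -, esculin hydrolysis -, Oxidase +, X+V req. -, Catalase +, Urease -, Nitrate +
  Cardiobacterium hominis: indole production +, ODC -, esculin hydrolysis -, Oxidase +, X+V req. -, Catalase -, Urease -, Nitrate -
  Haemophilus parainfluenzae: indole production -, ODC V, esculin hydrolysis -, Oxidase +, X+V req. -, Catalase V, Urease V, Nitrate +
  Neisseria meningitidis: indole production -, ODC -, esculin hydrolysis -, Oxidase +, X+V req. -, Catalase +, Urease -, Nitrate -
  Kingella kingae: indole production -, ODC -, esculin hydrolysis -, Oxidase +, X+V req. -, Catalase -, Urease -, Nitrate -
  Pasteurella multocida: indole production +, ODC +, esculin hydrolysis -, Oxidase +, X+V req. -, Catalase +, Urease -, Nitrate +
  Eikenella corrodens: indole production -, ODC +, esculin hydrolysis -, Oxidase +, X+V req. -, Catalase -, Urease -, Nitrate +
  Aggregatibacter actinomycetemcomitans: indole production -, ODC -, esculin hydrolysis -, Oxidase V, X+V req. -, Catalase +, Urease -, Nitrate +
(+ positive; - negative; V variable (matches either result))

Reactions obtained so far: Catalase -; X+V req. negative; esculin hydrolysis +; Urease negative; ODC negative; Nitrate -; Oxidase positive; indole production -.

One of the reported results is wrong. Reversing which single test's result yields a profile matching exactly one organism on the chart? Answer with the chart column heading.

esculin hydrolysis

As reported, no row in the chart matches all 8 reactions.
Reversing Oxidase → still no organism matches.
Reversing Catalase → still no organism matches.
Reversing X+V req. → still no organism matches.
Reversing Nitrate → still no organism matches.
Reversing Urease → still no organism matches.
Reversing ODC → still no organism matches.
Reversing esculin hydrolysis (to -) → unique match: Kingella kingae.
Reversing indole production → still no organism matches.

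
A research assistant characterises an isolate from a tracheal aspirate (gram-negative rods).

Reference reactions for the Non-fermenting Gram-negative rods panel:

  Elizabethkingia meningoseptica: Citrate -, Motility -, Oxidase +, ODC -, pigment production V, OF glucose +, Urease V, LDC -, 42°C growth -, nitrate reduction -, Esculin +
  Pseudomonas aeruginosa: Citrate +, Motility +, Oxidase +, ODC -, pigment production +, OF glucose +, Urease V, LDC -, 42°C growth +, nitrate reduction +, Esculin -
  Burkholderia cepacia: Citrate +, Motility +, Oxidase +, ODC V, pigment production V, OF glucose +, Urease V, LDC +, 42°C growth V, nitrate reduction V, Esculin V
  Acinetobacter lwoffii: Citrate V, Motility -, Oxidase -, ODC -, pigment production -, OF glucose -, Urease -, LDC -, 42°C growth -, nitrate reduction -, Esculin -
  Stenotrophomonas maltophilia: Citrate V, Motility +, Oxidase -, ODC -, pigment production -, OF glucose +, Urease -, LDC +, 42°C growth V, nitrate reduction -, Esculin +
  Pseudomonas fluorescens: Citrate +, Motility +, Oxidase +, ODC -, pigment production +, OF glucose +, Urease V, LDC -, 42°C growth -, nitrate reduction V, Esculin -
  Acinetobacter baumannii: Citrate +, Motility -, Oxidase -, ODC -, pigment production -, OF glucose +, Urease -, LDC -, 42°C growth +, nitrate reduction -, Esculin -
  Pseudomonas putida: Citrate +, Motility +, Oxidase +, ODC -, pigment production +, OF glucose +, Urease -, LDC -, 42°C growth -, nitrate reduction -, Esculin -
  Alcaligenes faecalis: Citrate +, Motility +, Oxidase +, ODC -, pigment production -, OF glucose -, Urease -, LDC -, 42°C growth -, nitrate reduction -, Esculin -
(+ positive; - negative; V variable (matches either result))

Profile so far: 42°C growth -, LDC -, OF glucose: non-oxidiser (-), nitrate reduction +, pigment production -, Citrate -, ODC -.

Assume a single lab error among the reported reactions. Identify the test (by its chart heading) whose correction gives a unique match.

nitrate reduction

As reported, no row in the chart matches all 7 reactions.
Reversing 42°C growth → still no organism matches.
Reversing LDC → still no organism matches.
Reversing OF glucose → still no organism matches.
Reversing ODC → still no organism matches.
Reversing Citrate → still no organism matches.
Reversing nitrate reduction (to -) → unique match: Acinetobacter lwoffii.
Reversing pigment production → still no organism matches.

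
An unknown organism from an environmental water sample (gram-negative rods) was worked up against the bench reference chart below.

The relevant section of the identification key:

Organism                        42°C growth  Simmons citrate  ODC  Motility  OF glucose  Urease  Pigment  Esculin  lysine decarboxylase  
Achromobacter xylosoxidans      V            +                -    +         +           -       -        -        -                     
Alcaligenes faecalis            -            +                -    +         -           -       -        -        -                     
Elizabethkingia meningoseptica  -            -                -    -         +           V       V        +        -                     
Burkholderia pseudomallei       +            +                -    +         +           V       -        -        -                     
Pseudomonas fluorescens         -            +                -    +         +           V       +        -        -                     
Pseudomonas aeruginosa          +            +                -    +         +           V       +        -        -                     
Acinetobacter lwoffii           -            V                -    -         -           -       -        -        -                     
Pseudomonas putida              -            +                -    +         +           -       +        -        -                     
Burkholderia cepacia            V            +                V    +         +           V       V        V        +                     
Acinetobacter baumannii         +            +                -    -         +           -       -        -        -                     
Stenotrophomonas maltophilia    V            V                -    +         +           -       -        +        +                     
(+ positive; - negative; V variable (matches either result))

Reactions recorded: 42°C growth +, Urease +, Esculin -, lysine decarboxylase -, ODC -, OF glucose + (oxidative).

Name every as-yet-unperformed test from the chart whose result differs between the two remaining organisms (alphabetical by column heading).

OF glucose +: excludes Alcaligenes faecalis, Acinetobacter lwoffii — 9 left.
ODC -: all 9 remaining candidates are consistent.
lysine decarboxylase -: excludes Burkholderia cepacia, Stenotrophomonas maltophilia — 7 left.
42°C growth +: excludes Elizabethkingia meningoseptica, Pseudomonas fluorescens, Pseudomonas putida — 4 left.
Esculin -: all 4 remaining candidates are consistent.
Urease +: excludes Achromobacter xylosoxidans, Acinetobacter baumannii — 2 left.
Two candidates remain: Burkholderia pseudomallei and Pseudomonas aeruginosa.
  Simmons citrate: + vs + — same for both, does not separate.
  Motility: + vs + — same for both, does not separate.
  Pigment: Burkholderia pseudomallei -, Pseudomonas aeruginosa + — discriminates.

Pigment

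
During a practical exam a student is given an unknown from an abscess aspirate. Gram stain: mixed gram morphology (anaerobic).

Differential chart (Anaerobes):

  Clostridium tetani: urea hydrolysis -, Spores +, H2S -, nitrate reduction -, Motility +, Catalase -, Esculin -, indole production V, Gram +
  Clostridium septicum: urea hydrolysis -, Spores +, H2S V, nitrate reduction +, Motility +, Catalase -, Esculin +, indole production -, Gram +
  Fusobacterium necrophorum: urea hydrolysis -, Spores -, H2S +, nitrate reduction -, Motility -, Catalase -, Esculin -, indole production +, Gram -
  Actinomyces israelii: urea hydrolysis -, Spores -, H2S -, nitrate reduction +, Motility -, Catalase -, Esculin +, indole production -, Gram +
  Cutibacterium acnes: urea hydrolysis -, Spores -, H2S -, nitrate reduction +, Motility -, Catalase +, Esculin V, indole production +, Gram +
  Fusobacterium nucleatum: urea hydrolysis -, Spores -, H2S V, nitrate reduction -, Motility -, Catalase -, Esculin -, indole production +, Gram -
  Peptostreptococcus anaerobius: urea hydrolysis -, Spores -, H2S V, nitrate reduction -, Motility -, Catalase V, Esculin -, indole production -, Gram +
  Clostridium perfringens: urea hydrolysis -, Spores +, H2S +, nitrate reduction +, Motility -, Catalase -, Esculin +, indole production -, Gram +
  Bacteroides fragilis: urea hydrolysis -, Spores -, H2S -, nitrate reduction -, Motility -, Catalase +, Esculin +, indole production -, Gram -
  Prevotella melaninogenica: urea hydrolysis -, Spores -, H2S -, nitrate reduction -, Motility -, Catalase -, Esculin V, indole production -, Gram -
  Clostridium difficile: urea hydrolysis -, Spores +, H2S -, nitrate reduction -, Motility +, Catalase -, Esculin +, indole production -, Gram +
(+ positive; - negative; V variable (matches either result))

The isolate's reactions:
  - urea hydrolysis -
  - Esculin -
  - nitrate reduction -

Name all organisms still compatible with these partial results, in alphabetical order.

Clostridium tetani, Fusobacterium necrophorum, Fusobacterium nucleatum, Peptostreptococcus anaerobius, Prevotella melaninogenica

urea hydrolysis -: all 11 remaining candidates are consistent.
Esculin -: excludes 5 organisms — 6 left.
nitrate reduction -: excludes Cutibacterium acnes — 5 left.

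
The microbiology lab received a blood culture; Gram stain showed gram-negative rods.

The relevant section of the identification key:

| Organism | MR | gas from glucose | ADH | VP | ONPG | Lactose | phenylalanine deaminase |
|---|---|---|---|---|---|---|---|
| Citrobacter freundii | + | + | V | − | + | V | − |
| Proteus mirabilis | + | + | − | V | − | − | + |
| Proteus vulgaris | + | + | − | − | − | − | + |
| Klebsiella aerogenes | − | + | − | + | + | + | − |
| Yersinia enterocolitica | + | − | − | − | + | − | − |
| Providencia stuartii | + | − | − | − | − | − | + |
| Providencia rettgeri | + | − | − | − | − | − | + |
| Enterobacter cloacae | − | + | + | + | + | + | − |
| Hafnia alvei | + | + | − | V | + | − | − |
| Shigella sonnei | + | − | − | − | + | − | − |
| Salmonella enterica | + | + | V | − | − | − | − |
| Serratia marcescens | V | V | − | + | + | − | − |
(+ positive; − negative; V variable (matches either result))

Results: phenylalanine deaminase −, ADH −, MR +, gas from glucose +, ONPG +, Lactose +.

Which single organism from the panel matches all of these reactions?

ADH −: excludes Enterobacter cloacae — 11 left.
MR +: excludes Klebsiella aerogenes — 10 left.
gas from glucose +: excludes Yersinia enterocolitica, Providencia stuartii, Providencia rettgeri, Shigella sonnei — 6 left.
phenylalanine deaminase −: excludes Proteus mirabilis, Proteus vulgaris — 4 left.
Lactose +: excludes Hafnia alvei, Salmonella enterica, Serratia marcescens — 1 left.
ONPG +: the one remaining candidate is consistent.

Citrobacter freundii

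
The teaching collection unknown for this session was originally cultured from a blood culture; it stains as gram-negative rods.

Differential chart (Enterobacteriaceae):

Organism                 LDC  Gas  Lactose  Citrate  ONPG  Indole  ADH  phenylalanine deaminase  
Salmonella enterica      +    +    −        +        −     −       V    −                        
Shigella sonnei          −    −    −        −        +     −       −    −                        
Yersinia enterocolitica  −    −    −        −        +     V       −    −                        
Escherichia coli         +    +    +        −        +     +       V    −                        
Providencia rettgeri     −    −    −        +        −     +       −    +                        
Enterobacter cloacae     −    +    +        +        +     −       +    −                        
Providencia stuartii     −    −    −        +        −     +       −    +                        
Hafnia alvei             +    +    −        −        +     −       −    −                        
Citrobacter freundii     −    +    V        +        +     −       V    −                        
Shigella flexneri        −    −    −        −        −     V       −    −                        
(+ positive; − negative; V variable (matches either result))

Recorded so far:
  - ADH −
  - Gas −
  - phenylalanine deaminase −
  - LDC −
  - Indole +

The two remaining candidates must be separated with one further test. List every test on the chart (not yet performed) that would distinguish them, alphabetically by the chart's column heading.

ONPG

ADH −: excludes Enterobacter cloacae — 9 left.
Gas −: excludes Salmonella enterica, Escherichia coli, Hafnia alvei, Citrobacter freundii — 5 left.
LDC −: all 5 remaining candidates are consistent.
Indole +: excludes Shigella sonnei — 4 left.
phenylalanine deaminase −: excludes Providencia rettgeri, Providencia stuartii — 2 left.
Two candidates remain: Shigella flexneri and Yersinia enterocolitica.
  Lactose: − vs − — same for both, does not separate.
  Citrate: − vs − — same for both, does not separate.
  ONPG: Shigella flexneri −, Yersinia enterocolitica + — discriminates.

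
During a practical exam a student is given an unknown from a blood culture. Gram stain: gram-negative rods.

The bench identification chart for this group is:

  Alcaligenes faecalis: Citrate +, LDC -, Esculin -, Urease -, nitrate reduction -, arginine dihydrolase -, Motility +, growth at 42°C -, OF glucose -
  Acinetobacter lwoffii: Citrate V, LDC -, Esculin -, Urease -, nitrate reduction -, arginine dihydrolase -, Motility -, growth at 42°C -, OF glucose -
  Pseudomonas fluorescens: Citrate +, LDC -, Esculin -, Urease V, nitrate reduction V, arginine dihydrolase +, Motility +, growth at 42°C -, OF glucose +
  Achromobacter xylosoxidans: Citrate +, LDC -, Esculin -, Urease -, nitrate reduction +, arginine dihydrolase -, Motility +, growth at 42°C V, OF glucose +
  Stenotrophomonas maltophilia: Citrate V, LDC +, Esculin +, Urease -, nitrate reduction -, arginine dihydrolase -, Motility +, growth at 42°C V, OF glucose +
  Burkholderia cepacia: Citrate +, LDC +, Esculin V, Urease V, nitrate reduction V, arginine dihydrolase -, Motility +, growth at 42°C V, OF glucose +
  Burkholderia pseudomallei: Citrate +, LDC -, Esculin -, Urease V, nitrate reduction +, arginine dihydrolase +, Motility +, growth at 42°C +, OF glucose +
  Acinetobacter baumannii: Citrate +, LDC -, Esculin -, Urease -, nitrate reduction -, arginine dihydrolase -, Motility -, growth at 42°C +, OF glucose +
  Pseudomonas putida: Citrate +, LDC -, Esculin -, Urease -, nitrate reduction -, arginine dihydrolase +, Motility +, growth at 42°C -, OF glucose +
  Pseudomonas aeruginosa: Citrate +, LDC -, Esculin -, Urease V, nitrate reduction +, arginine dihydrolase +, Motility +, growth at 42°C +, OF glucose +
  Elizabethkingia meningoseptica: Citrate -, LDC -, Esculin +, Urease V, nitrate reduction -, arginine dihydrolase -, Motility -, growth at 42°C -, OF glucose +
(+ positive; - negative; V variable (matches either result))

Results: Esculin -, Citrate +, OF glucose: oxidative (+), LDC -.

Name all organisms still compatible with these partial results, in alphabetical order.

Achromobacter xylosoxidans, Acinetobacter baumannii, Burkholderia pseudomallei, Pseudomonas aeruginosa, Pseudomonas fluorescens, Pseudomonas putida

Esculin -: excludes Stenotrophomonas maltophilia, Elizabethkingia meningoseptica — 9 left.
OF glucose +: excludes Alcaligenes faecalis, Acinetobacter lwoffii — 7 left.
Citrate +: all 7 remaining candidates are consistent.
LDC -: excludes Burkholderia cepacia — 6 left.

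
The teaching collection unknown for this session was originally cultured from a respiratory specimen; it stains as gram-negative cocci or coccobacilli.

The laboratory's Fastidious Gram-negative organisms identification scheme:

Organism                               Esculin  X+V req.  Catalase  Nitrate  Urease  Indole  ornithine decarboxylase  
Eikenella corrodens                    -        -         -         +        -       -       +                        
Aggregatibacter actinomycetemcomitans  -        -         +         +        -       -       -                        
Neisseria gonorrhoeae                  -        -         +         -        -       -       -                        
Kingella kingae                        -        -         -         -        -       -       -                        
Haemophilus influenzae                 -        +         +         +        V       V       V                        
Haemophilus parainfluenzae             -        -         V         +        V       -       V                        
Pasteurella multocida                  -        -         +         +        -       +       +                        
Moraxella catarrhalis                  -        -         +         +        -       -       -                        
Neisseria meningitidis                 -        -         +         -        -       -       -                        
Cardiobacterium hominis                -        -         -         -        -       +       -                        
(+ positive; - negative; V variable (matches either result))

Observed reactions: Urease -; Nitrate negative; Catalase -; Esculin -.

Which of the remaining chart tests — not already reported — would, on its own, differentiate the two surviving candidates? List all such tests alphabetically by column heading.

Esculin -: all 10 remaining candidates are consistent.
Urease -: all 10 remaining candidates are consistent.
Catalase -: excludes 6 organisms — 4 left.
Nitrate -: excludes Eikenella corrodens, Haemophilus parainfluenzae — 2 left.
Two candidates remain: Cardiobacterium hominis and Kingella kingae.
  X+V req.: - vs - — same for both, does not separate.
  Indole: Cardiobacterium hominis +, Kingella kingae - — discriminates.
  ornithine decarboxylase: - vs - — same for both, does not separate.

Indole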